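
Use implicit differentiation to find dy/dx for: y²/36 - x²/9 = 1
Take d/dx of both sides. Since y is implicitly a function of x, the chain rule attaches a y' = dy/dx factor whenever we differentiate through y.

Set F(x, y) = (left side) − (right side), so the curve is F = 0. Differentiating each term of F:
  d/dx[-x^2/9] = -2x/9
  d/dx[y^2/36] = y·y'/18
  d/dx[-1] = 0

Collecting, the y'-free part is the partial derivative in x and the y' coefficient is the partial derivative in y:
  ∂F/∂x = -2x/9
  ∂F/∂y = y/18

so d/dx[F(x, y(x))] = ∂F/∂x + (∂F/∂y)·y' = 0. Rearranging,
  dy/dx = -(∂F/∂x)/(∂F/∂y) = -(-2x/9)/(y/18) = 4x/y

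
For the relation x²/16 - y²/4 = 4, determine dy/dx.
Take d/dx of both sides. Since y is implicitly a function of x, the chain rule attaches a y' = dy/dx factor whenever we differentiate through y.

Set F(x, y) = (left side) − (right side), so the curve is F = 0. Differentiating each term of F:
  d/dx[x^2/16] = x/8
  d/dx[-y^2/4] = -y·y'/2
  d/dx[-4] = 0

Collecting, the y'-free part is the partial derivative in x and the y' coefficient is the partial derivative in y:
  ∂F/∂x = x/8
  ∂F/∂y = -y/2

so d/dx[F(x, y(x))] = ∂F/∂x + (∂F/∂y)·y' = 0. Rearranging,
  dy/dx = -(∂F/∂x)/(∂F/∂y) = -(x/8)/(-y/2) = x/(4y)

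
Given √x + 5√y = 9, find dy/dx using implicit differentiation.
Take d/dx of both sides. Since y is implicitly a function of x, the chain rule attaches a y' = dy/dx factor whenever we differentiate through y.

Set F(x, y) = (left side) − (right side), so the curve is F = 0. Differentiating each term of F:
  d/dx[√(x)] = 1/(2√(x))
  d/dx[5√(y)] = 5·y'/(2√(y))
  d/dx[-9] = 0

Collecting, the y'-free part is the partial derivative in x and the y' coefficient is the partial derivative in y:
  ∂F/∂x = 1/(2√(x))
  ∂F/∂y = 5/(2√(y))

so d/dx[F(x, y(x))] = ∂F/∂x + (∂F/∂y)·y' = 0. Rearranging,
  dy/dx = -(∂F/∂x)/(∂F/∂y) = -(1/(2√(x)))/(5/(2√(y))) = -√(y)/(5√(x))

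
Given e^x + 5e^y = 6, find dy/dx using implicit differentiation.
Take d/dx of both sides. Since y is implicitly a function of x, the chain rule attaches a y' = dy/dx factor whenever we differentiate through y.

Set F(x, y) = (left side) − (right side), so the curve is F = 0. Differentiating each term of F:
  d/dx[e^(x)] = e^(x)
  d/dx[5e^(y)] = 5·y'·e^(y)
  d/dx[-6] = 0

Collecting, the y'-free part is the partial derivative in x and the y' coefficient is the partial derivative in y:
  ∂F/∂x = e^(x)
  ∂F/∂y = 5e^(y)

so d/dx[F(x, y(x))] = ∂F/∂x + (∂F/∂y)·y' = 0. Rearranging,
  dy/dx = -(∂F/∂x)/(∂F/∂y) = -(e^(x))/(5e^(y)) = -e^(x - y)/5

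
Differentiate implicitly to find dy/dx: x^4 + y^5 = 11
Take d/dx of both sides. Since y is implicitly a function of x, the chain rule attaches a y' = dy/dx factor whenever we differentiate through y.

Set F(x, y) = (left side) − (right side), so the curve is F = 0. Differentiating each term of F:
  d/dx[x^4] = 4x^3
  d/dx[y^5] = 5y^4·y'
  d/dx[-11] = 0

Collecting, the y'-free part is the partial derivative in x and the y' coefficient is the partial derivative in y:
  ∂F/∂x = 4x^3
  ∂F/∂y = 5y^4

so d/dx[F(x, y(x))] = ∂F/∂x + (∂F/∂y)·y' = 0. Rearranging,
  dy/dx = -(∂F/∂x)/(∂F/∂y) = -(4x^3)/(5y^4) = -4x^3/(5y^4)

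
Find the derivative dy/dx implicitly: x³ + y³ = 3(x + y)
Take d/dx of both sides. Since y is implicitly a function of x, the chain rule attaches a y' = dy/dx factor whenever we differentiate through y.

Set F(x, y) = (left side) − (right side), so the curve is F = 0. Differentiating each term of F:
  d/dx[x^3] = 3x^2
  d/dx[-3x] = -3
  d/dx[y^3] = 3y^2·y'
  d/dx[-3y] = -3·y'

Collecting, the y'-free part is the partial derivative in x and the y' coefficient is the partial derivative in y:
  ∂F/∂x = 3x^2 - 3
  ∂F/∂y = 3y^2 - 3

so d/dx[F(x, y(x))] = ∂F/∂x + (∂F/∂y)·y' = 0. Rearranging,
  dy/dx = -(∂F/∂x)/(∂F/∂y) = -(3x^2 - 3)/(3y^2 - 3) = (1 - x^2)/(y^2 - 1)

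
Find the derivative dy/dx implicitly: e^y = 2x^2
Differentiate the relation implicitly: treat y = y(x) and apply the chain rule, so every y-derivative picks up a y' = dy/dx factor.

With everything moved to the left-hand side, differentiate term by term:
  d/dx[-2x^2] = -4x
  d/dx[e^(y)] = y'·e^(y)

Separating the contributions that come from x directly and those that come through y:
  without y':      -4x
  multiplying y':  e^(y)

so (-4x) + (e^(y))·y' = 0, and therefore
  dy/dx = -(-4x)/(e^(y)) = 4x·e^(-y)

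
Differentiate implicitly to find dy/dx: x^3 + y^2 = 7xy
Apply d/dx to both sides, remembering that y depends on x. Each occurrence of y therefore brings in a y' = dy/dx via the chain rule.

With F(x, y) equal to the left-hand side minus the right, differentiate F term by term:
  d/dx[x^3] = 3x^2
  d/dx[-7xy] = -7x·y' - 7y
  d/dx[y^2] = 2y·y'
Adding these up, d/dx[F] = 0 becomes
  (3x^2 - 7y) + (-7x + 2y)·y' = 0,
so isolating y',
  dy/dx = -(3x^2 - 7y)/(-7x + 2y) = (3x^2 - 7y)/(7x - 2y)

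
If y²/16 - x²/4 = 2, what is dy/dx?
Apply d/dx to both sides, remembering that y depends on x. Each occurrence of y therefore brings in a y' = dy/dx via the chain rule.

With F(x, y) equal to the left-hand side minus the right, differentiate F term by term:
  d/dx[-x^2/4] = -x/2
  d/dx[y^2/16] = y·y'/8
  d/dx[-2] = 0
Adding these up, d/dx[F] = 0 becomes
  (-x/2) + (y/8)·y' = 0,
so isolating y',
  dy/dx = -(-x/2)/(y/8) = 4x/y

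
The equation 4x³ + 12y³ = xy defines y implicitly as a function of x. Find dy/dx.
Differentiate the relation implicitly: treat y = y(x) and apply the chain rule, so every y-derivative picks up a y' = dy/dx factor.

With everything moved to the left-hand side, differentiate term by term:
  d/dx[4x^3] = 12x^2
  d/dx[-xy] = -x·y' - y
  d/dx[12y^3] = 36y^2·y'

Separating the contributions that come from x directly and those that come through y:
  without y':      12x^2 - y
  multiplying y':  -x + 36y^2

so (12x^2 - y) + (-x + 36y^2)·y' = 0, and therefore
  dy/dx = -(12x^2 - y)/(-x + 36y^2) = (12x^2 - y)/(x - 36y^2)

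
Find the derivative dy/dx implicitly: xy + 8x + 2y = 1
Apply d/dx to both sides, remembering that y depends on x. Each occurrence of y therefore brings in a y' = dy/dx via the chain rule.

With F(x, y) equal to the left-hand side minus the right, differentiate F term by term:
  d/dx[xy] = x·y' + y
  d/dx[8x] = 8
  d/dx[2y] = 2·y'
  d/dx[-1] = 0
Adding these up, d/dx[F] = 0 becomes
  (y + 8) + (x + 2)·y' = 0,
so isolating y',
  dy/dx = -(y + 8)/(x + 2) = (-y - 8)/(x + 2)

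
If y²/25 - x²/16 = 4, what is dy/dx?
Take d/dx of both sides. Since y is implicitly a function of x, the chain rule attaches a y' = dy/dx factor whenever we differentiate through y.

Set F(x, y) = (left side) − (right side), so the curve is F = 0. Differentiating each term of F:
  d/dx[-x^2/16] = -x/8
  d/dx[y^2/25] = 2y·y'/25
  d/dx[-4] = 0

Collecting, the y'-free part is the partial derivative in x and the y' coefficient is the partial derivative in y:
  ∂F/∂x = -x/8
  ∂F/∂y = 2y/25

so d/dx[F(x, y(x))] = ∂F/∂x + (∂F/∂y)·y' = 0. Rearranging,
  dy/dx = -(∂F/∂x)/(∂F/∂y) = -(-x/8)/(2y/25) = 25x/(16y)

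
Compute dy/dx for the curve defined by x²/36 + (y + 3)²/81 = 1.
Take d/dx of both sides. Since y is implicitly a function of x, the chain rule attaches a y' = dy/dx factor whenever we differentiate through y.

Set F(x, y) = (left side) − (right side), so the curve is F = 0. Differentiating each term of F:
  d/dx[x^2/36] = x/18
  d/dx[(y + 3)^2/81] = 2·y'(y + 3)/81
  d/dx[-1] = 0

Collecting, the y'-free part is the partial derivative in x and the y' coefficient is the partial derivative in y:
  ∂F/∂x = x/18
  ∂F/∂y = 2y/81 + 2/27

so d/dx[F(x, y(x))] = ∂F/∂x + (∂F/∂y)·y' = 0. Rearranging,
  dy/dx = -(∂F/∂x)/(∂F/∂y) = -(x/18)/(2y/81 + 2/27)
        = -(x/18)/(2(y + 3)/81) = -9x/(4y + 12)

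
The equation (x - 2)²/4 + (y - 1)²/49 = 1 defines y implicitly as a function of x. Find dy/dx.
Differentiate the relation implicitly: treat y = y(x) and apply the chain rule, so every y-derivative picks up a y' = dy/dx factor.

With everything moved to the left-hand side, differentiate term by term:
  d/dx[(x - 2)^2/4] = x/2 - 1
  d/dx[(y - 1)^2/49] = 2·y'(y - 1)/49
  d/dx[-1] = 0

Separating the contributions that come from x directly and those that come through y:
  without y':      x/2 - 1
  multiplying y':  2y/49 - 2/49

so (x/2 - 1) + (2y/49 - 2/49)·y' = 0, and therefore
  dy/dx = -(x/2 - 1)/(2y/49 - 2/49)
        = -((x - 2)/2)/(2(y - 1)/49) = 49(2 - x)/(4(y - 1))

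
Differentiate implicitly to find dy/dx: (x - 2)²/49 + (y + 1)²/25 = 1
Differentiate both sides with respect to x, treating y as y(x). By the chain rule, any term containing y contributes a factor of y' = dy/dx when we differentiate it.

Move every term to one side and write the relation as F(x, y) = 0. Term by term,
  d/dx[(x - 2)^2/49] = 2x/49 - 4/49
  d/dx[(y + 1)^2/25] = 2·y'(y + 1)/25
  d/dx[-1] = 0

The pieces without y' make up ∂F/∂x and the coefficient of y' is ∂F/∂y:
  ∂F/∂x = 2x/49 - 4/49,
  ∂F/∂y = 2y/25 + 2/25.

Since d/dx[F] = ∂F/∂x + (∂F/∂y)·y' = 0, solve for y':
  (∂F/∂y)·y' = -∂F/∂x
  dy/dx = -(∂F/∂x)/(∂F/∂y) = -(2x/49 - 4/49)/(2y/25 + 2/25)
        = -(2(x - 2)/49)/(2(y + 1)/25) = 25(2 - x)/(49(y + 1))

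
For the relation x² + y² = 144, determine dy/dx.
Differentiate the relation implicitly: treat y = y(x) and apply the chain rule, so every y-derivative picks up a y' = dy/dx factor.

With everything moved to the left-hand side, differentiate term by term:
  d/dx[x^2] = 2x
  d/dx[y^2] = 2y·y'
  d/dx[-144] = 0

Separating the contributions that come from x directly and those that come through y:
  without y':      2x
  multiplying y':  2y

so (2x) + (2y)·y' = 0, and therefore
  dy/dx = -(2x)/(2y) = -x/y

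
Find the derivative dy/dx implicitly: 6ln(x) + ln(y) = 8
Differentiate the relation implicitly: treat y = y(x) and apply the chain rule, so every y-derivative picks up a y' = dy/dx factor.

With everything moved to the left-hand side, differentiate term by term:
  d/dx[6ln(x)] = 6/x
  d/dx[ln(y)] = y'/y
  d/dx[-8] = 0

Separating the contributions that come from x directly and those that come through y:
  without y':      6/x
  multiplying y':  1/y

so (6/x) + (1/y)·y' = 0, and therefore
  dy/dx = -(6/x)/(1/y) = -6y/x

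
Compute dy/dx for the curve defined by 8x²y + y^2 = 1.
Apply d/dx to both sides, remembering that y depends on x. Each occurrence of y therefore brings in a y' = dy/dx via the chain rule.

With F(x, y) equal to the left-hand side minus the right, differentiate F term by term:
  d/dx[8x^2y] = 8x^2·y' + 16xy
  d/dx[y^2] = 2y·y'
  d/dx[-1] = 0
Adding these up, d/dx[F] = 0 becomes
  (16xy) + (8x^2 + 2y)·y' = 0,
so isolating y',
  dy/dx = -(16xy)/(8x^2 + 2y) = -8xy/(4x^2 + y)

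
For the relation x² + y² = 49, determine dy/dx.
Apply d/dx to both sides, remembering that y depends on x. Each occurrence of y therefore brings in a y' = dy/dx via the chain rule.

With F(x, y) equal to the left-hand side minus the right, differentiate F term by term:
  d/dx[x^2] = 2x
  d/dx[y^2] = 2y·y'
  d/dx[-49] = 0
Adding these up, d/dx[F] = 0 becomes
  (2x) + (2y)·y' = 0,
so isolating y',
  dy/dx = -(2x)/(2y) = -x/y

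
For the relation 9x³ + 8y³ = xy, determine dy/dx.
Differentiate the relation implicitly: treat y = y(x) and apply the chain rule, so every y-derivative picks up a y' = dy/dx factor.

With everything moved to the left-hand side, differentiate term by term:
  d/dx[9x^3] = 27x^2
  d/dx[-xy] = -x·y' - y
  d/dx[8y^3] = 24y^2·y'

Separating the contributions that come from x directly and those that come through y:
  without y':      27x^2 - y
  multiplying y':  -x + 24y^2

so (27x^2 - y) + (-x + 24y^2)·y' = 0, and therefore
  dy/dx = -(27x^2 - y)/(-x + 24y^2) = (27x^2 - y)/(x - 24y^2)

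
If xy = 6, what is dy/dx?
Apply d/dx to both sides, remembering that y depends on x. Each occurrence of y therefore brings in a y' = dy/dx via the chain rule.

With F(x, y) equal to the left-hand side minus the right, differentiate F term by term:
  d/dx[xy] = x·y' + y
  d/dx[-6] = 0
Adding these up, d/dx[F] = 0 becomes
  (y) + (x)·y' = 0,
so isolating y',
  dy/dx = -(y)/(x) = -y/x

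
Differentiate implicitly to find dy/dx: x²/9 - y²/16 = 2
Differentiate the relation implicitly: treat y = y(x) and apply the chain rule, so every y-derivative picks up a y' = dy/dx factor.

With everything moved to the left-hand side, differentiate term by term:
  d/dx[x^2/9] = 2x/9
  d/dx[-y^2/16] = -y·y'/8
  d/dx[-2] = 0

Separating the contributions that come from x directly and those that come through y:
  without y':      2x/9
  multiplying y':  -y/8

so (2x/9) + (-y/8)·y' = 0, and therefore
  dy/dx = -(2x/9)/(-y/8) = 16x/(9y)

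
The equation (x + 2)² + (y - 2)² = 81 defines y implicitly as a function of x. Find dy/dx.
Take d/dx of both sides. Since y is implicitly a function of x, the chain rule attaches a y' = dy/dx factor whenever we differentiate through y.

Set F(x, y) = (left side) − (right side), so the curve is F = 0. Differentiating each term of F:
  d/dx[(x + 2)^2] = 2x + 4
  d/dx[(y - 2)^2] = 2·y'(y - 2)
  d/dx[-81] = 0

Collecting, the y'-free part is the partial derivative in x and the y' coefficient is the partial derivative in y:
  ∂F/∂x = 2x + 4
  ∂F/∂y = 2y - 4

so d/dx[F(x, y(x))] = ∂F/∂x + (∂F/∂y)·y' = 0. Rearranging,
  dy/dx = -(∂F/∂x)/(∂F/∂y) = -(2x + 4)/(2y - 4) = (-x - 2)/(y - 2)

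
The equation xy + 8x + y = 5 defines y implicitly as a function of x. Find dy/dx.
Apply d/dx to both sides, remembering that y depends on x. Each occurrence of y therefore brings in a y' = dy/dx via the chain rule.

With F(x, y) equal to the left-hand side minus the right, differentiate F term by term:
  d/dx[xy] = x·y' + y
  d/dx[8x] = 8
  d/dx[y] = y'
  d/dx[-5] = 0
Adding these up, d/dx[F] = 0 becomes
  (y + 8) + (x + 1)·y' = 0,
so isolating y',
  dy/dx = -(y + 8)/(x + 1) = (-y - 8)/(x + 1)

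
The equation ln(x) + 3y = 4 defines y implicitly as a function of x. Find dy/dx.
Differentiate the relation implicitly: treat y = y(x) and apply the chain rule, so every y-derivative picks up a y' = dy/dx factor.

With everything moved to the left-hand side, differentiate term by term:
  d/dx[3y] = 3·y'
  d/dx[ln(x)] = 1/x
  d/dx[-4] = 0

Separating the contributions that come from x directly and those that come through y:
  without y':      1/x
  multiplying y':  3

so (1/x) + (3)·y' = 0, and therefore
  dy/dx = -(1/x)/(3) = -1/(3x)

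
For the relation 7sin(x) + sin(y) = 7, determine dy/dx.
Differentiate the relation implicitly: treat y = y(x) and apply the chain rule, so every y-derivative picks up a y' = dy/dx factor.

With everything moved to the left-hand side, differentiate term by term:
  d/dx[7sin(x)] = 7cos(x)
  d/dx[sin(y)] = y'·cos(y)
  d/dx[-7] = 0

Separating the contributions that come from x directly and those that come through y:
  without y':      7cos(x)
  multiplying y':  cos(y)

so (7cos(x)) + (cos(y))·y' = 0, and therefore
  dy/dx = -(7cos(x))/(cos(y)) = -7cos(x)/cos(y)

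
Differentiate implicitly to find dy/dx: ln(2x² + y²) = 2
Take d/dx of both sides. Since y is implicitly a function of x, the chain rule attaches a y' = dy/dx factor whenever we differentiate through y.

Set F(x, y) = (left side) − (right side), so the curve is F = 0. Differentiating each term of F:
  d/dx[ln(2x^2 + y^2)] = (4x + 2y·y')/(2x^2 + y^2)
  d/dx[-2] = 0

Collecting, the y'-free part is the partial derivative in x and the y' coefficient is the partial derivative in y:
  ∂F/∂x = 4x/(2x^2 + y^2)
  ∂F/∂y = 2y/(2x^2 + y^2)

so d/dx[F(x, y(x))] = ∂F/∂x + (∂F/∂y)·y' = 0. Rearranging,
  dy/dx = -(∂F/∂x)/(∂F/∂y) = -(4x/(2x^2 + y^2))/(2y/(2x^2 + y^2)) = -2x/y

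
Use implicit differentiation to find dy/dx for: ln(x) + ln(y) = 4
Apply d/dx to both sides, remembering that y depends on x. Each occurrence of y therefore brings in a y' = dy/dx via the chain rule.

With F(x, y) equal to the left-hand side minus the right, differentiate F term by term:
  d/dx[ln(x)] = 1/x
  d/dx[ln(y)] = y'/y
  d/dx[-4] = 0
Adding these up, d/dx[F] = 0 becomes
  (1/x) + (1/y)·y' = 0,
so isolating y',
  dy/dx = -(1/x)/(1/y) = -y/x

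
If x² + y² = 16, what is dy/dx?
Differentiate the relation implicitly: treat y = y(x) and apply the chain rule, so every y-derivative picks up a y' = dy/dx factor.

With everything moved to the left-hand side, differentiate term by term:
  d/dx[x^2] = 2x
  d/dx[y^2] = 2y·y'
  d/dx[-16] = 0

Separating the contributions that come from x directly and those that come through y:
  without y':      2x
  multiplying y':  2y

so (2x) + (2y)·y' = 0, and therefore
  dy/dx = -(2x)/(2y) = -x/y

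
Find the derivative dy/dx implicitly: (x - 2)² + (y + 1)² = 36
Apply d/dx to both sides, remembering that y depends on x. Each occurrence of y therefore brings in a y' = dy/dx via the chain rule.

With F(x, y) equal to the left-hand side minus the right, differentiate F term by term:
  d/dx[(x - 2)^2] = 2x - 4
  d/dx[(y + 1)^2] = 2·y'(y + 1)
  d/dx[-36] = 0
Adding these up, d/dx[F] = 0 becomes
  (2x - 4) + (2y + 2)·y' = 0,
so isolating y',
  dy/dx = -(2x - 4)/(2y + 2) = (2 - x)/(y + 1)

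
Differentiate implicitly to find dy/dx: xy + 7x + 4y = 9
Take d/dx of both sides. Since y is implicitly a function of x, the chain rule attaches a y' = dy/dx factor whenever we differentiate through y.

Set F(x, y) = (left side) − (right side), so the curve is F = 0. Differentiating each term of F:
  d/dx[xy] = x·y' + y
  d/dx[7x] = 7
  d/dx[4y] = 4·y'
  d/dx[-9] = 0

Collecting, the y'-free part is the partial derivative in x and the y' coefficient is the partial derivative in y:
  ∂F/∂x = y + 7
  ∂F/∂y = x + 4

so d/dx[F(x, y(x))] = ∂F/∂x + (∂F/∂y)·y' = 0. Rearranging,
  dy/dx = -(∂F/∂x)/(∂F/∂y) = -(y + 7)/(x + 4) = (-y - 7)/(x + 4)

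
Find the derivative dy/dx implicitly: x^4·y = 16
Take d/dx of both sides. Since y is implicitly a function of x, the chain rule attaches a y' = dy/dx factor whenever we differentiate through y.

Set F(x, y) = (left side) − (right side), so the curve is F = 0. Differentiating each term of F:
  d/dx[x^4y] = x^4·y' + 4x^3y
  d/dx[-16] = 0

Collecting, the y'-free part is the partial derivative in x and the y' coefficient is the partial derivative in y:
  ∂F/∂x = 4x^3y
  ∂F/∂y = x^4

so d/dx[F(x, y(x))] = ∂F/∂x + (∂F/∂y)·y' = 0. Rearranging,
  dy/dx = -(∂F/∂x)/(∂F/∂y) = -(4x^3y)/(x^4) = -4y/x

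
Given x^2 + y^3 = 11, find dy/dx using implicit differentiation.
Apply d/dx to both sides, remembering that y depends on x. Each occurrence of y therefore brings in a y' = dy/dx via the chain rule.

With F(x, y) equal to the left-hand side minus the right, differentiate F term by term:
  d/dx[x^2] = 2x
  d/dx[y^3] = 3y^2·y'
  d/dx[-11] = 0
Adding these up, d/dx[F] = 0 becomes
  (2x) + (3y^2)·y' = 0,
so isolating y',
  dy/dx = -(2x)/(3y^2) = -2x/(3y^2)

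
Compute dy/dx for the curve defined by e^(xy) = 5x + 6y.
Apply d/dx to both sides, remembering that y depends on x. Each occurrence of y therefore brings in a y' = dy/dx via the chain rule.

With F(x, y) equal to the left-hand side minus the right, differentiate F term by term:
  d/dx[-5x] = -5
  d/dx[-6y] = -6·y'
  d/dx[e^(xy)] = (x·y' + y)·e^(xy)
Adding these up, d/dx[F] = 0 becomes
  (y·e^(xy) - 5) + (x·e^(xy) - 6)·y' = 0,
so isolating y',
  dy/dx = -(y·e^(xy) - 5)/(x·e^(xy) - 6) = (-y·e^(xy) + 5)/(x·e^(xy) - 6)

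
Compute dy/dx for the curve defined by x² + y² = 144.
Apply d/dx to both sides, remembering that y depends on x. Each occurrence of y therefore brings in a y' = dy/dx via the chain rule.

With F(x, y) equal to the left-hand side minus the right, differentiate F term by term:
  d/dx[x^2] = 2x
  d/dx[y^2] = 2y·y'
  d/dx[-144] = 0
Adding these up, d/dx[F] = 0 becomes
  (2x) + (2y)·y' = 0,
so isolating y',
  dy/dx = -(2x)/(2y) = -x/y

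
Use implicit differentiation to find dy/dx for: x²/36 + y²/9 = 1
Apply d/dx to both sides, remembering that y depends on x. Each occurrence of y therefore brings in a y' = dy/dx via the chain rule.

With F(x, y) equal to the left-hand side minus the right, differentiate F term by term:
  d/dx[x^2/36] = x/18
  d/dx[y^2/9] = 2y·y'/9
  d/dx[-1] = 0
Adding these up, d/dx[F] = 0 becomes
  (x/18) + (2y/9)·y' = 0,
so isolating y',
  dy/dx = -(x/18)/(2y/9) = -x/(4y)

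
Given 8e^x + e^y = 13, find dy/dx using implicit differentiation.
Differentiate the relation implicitly: treat y = y(x) and apply the chain rule, so every y-derivative picks up a y' = dy/dx factor.

With everything moved to the left-hand side, differentiate term by term:
  d/dx[8e^(x)] = 8e^(x)
  d/dx[e^(y)] = y'·e^(y)
  d/dx[-13] = 0

Separating the contributions that come from x directly and those that come through y:
  without y':      8e^(x)
  multiplying y':  e^(y)

so (8e^(x)) + (e^(y))·y' = 0, and therefore
  dy/dx = -(8e^(x))/(e^(y)) = -8e^(x - y)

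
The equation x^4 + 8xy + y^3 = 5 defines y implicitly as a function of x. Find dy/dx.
Differentiate the relation implicitly: treat y = y(x) and apply the chain rule, so every y-derivative picks up a y' = dy/dx factor.

With everything moved to the left-hand side, differentiate term by term:
  d/dx[x^4] = 4x^3
  d/dx[8xy] = 8x·y' + 8y
  d/dx[y^3] = 3y^2·y'
  d/dx[-5] = 0

Separating the contributions that come from x directly and those that come through y:
  without y':      4x^3 + 8y
  multiplying y':  8x + 3y^2

so (4x^3 + 8y) + (8x + 3y^2)·y' = 0, and therefore
  dy/dx = -(4x^3 + 8y)/(8x + 3y^2) = 4(-x^3 - 2y)/(8x + 3y^2)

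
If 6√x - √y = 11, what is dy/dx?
Apply d/dx to both sides, remembering that y depends on x. Each occurrence of y therefore brings in a y' = dy/dx via the chain rule.

With F(x, y) equal to the left-hand side minus the right, differentiate F term by term:
  d/dx[6√(x)] = 3/√(x)
  d/dx[-√(y)] = -y'/(2√(y))
  d/dx[-11] = 0
Adding these up, d/dx[F] = 0 becomes
  (3/√(x)) + (-1/(2√(y)))·y' = 0,
so isolating y',
  dy/dx = -(3/√(x))/(-1/(2√(y))) = 6√(y)/√(x)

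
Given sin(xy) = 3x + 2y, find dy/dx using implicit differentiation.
Take d/dx of both sides. Since y is implicitly a function of x, the chain rule attaches a y' = dy/dx factor whenever we differentiate through y.

Set F(x, y) = (left side) − (right side), so the curve is F = 0. Differentiating each term of F:
  d/dx[-3x] = -3
  d/dx[-2y] = -2·y'
  d/dx[sin(xy)] = (x·y' + y)·cos(xy)

Collecting, the y'-free part is the partial derivative in x and the y' coefficient is the partial derivative in y:
  ∂F/∂x = y·cos(xy) - 3
  ∂F/∂y = x·cos(xy) - 2

so d/dx[F(x, y(x))] = ∂F/∂x + (∂F/∂y)·y' = 0. Rearranging,
  dy/dx = -(∂F/∂x)/(∂F/∂y) = -(y·cos(xy) - 3)/(x·cos(xy) - 2) = (-y·cos(xy) + 3)/(x·cos(xy) - 2)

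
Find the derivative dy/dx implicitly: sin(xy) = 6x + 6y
Differentiate the relation implicitly: treat y = y(x) and apply the chain rule, so every y-derivative picks up a y' = dy/dx factor.

With everything moved to the left-hand side, differentiate term by term:
  d/dx[-6x] = -6
  d/dx[-6y] = -6·y'
  d/dx[sin(xy)] = (x·y' + y)·cos(xy)

Separating the contributions that come from x directly and those that come through y:
  without y':      y·cos(xy) - 6
  multiplying y':  x·cos(xy) - 6

so (y·cos(xy) - 6) + (x·cos(xy) - 6)·y' = 0, and therefore
  dy/dx = -(y·cos(xy) - 6)/(x·cos(xy) - 6) = (-y·cos(xy) + 6)/(x·cos(xy) - 6)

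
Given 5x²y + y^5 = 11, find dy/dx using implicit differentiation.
Apply d/dx to both sides, remembering that y depends on x. Each occurrence of y therefore brings in a y' = dy/dx via the chain rule.

With F(x, y) equal to the left-hand side minus the right, differentiate F term by term:
  d/dx[5x^2y] = 5x^2·y' + 10xy
  d/dx[y^5] = 5y^4·y'
  d/dx[-11] = 0
Adding these up, d/dx[F] = 0 becomes
  (10xy) + (5x^2 + 5y^4)·y' = 0,
so isolating y',
  dy/dx = -(10xy)/(5x^2 + 5y^4) = -2xy/(x^2 + y^4)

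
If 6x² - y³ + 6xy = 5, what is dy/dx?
Differentiate both sides with respect to x, treating y as y(x). By the chain rule, any term containing y contributes a factor of y' = dy/dx when we differentiate it.

Move every term to one side and write the relation as F(x, y) = 0. Term by term,
  d/dx[6x^2] = 12x
  d/dx[6xy] = 6x·y' + 6y
  d/dx[-y^3] = -3y^2·y'
  d/dx[-5] = 0

The pieces without y' make up ∂F/∂x and the coefficient of y' is ∂F/∂y:
  ∂F/∂x = 12x + 6y,
  ∂F/∂y = 6x - 3y^2.

Since d/dx[F] = ∂F/∂x + (∂F/∂y)·y' = 0, solve for y':
  (∂F/∂y)·y' = -∂F/∂x
  dy/dx = -(∂F/∂x)/(∂F/∂y) = -(12x + 6y)/(6x - 3y^2) = 2(-2x - y)/(2x - y^2)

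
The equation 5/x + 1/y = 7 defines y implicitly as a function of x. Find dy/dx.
Differentiate both sides with respect to x, treating y as y(x). By the chain rule, any term containing y contributes a factor of y' = dy/dx when we differentiate it.

Move every term to one side and write the relation as F(x, y) = 0. Term by term,
  d/dx[1/y] = -y'/y^2
  d/dx[5/x] = -5/x^2
  d/dx[-7] = 0

The pieces without y' make up ∂F/∂x and the coefficient of y' is ∂F/∂y:
  ∂F/∂x = -5/x^2,
  ∂F/∂y = -1/y^2.

Since d/dx[F] = ∂F/∂x + (∂F/∂y)·y' = 0, solve for y':
  (∂F/∂y)·y' = -∂F/∂x
  dy/dx = -(∂F/∂x)/(∂F/∂y) = -(-5/x^2)/(-1/y^2) = -5y^2/x^2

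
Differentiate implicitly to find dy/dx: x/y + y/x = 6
Differentiate both sides with respect to x, treating y as y(x). By the chain rule, any term containing y contributes a factor of y' = dy/dx when we differentiate it.

Move every term to one side and write the relation as F(x, y) = 0. Term by term,
  d/dx[x/y] = -x·y'/y^2 + 1/y
  d/dx[y/x] = y'/x - y/x^2
  d/dx[-6] = 0

The pieces without y' make up ∂F/∂x and the coefficient of y' is ∂F/∂y:
  ∂F/∂x = 1/y - y/x^2,
  ∂F/∂y = -x/y^2 + 1/x.

Since d/dx[F] = ∂F/∂x + (∂F/∂y)·y' = 0, solve for y':
  (∂F/∂y)·y' = -∂F/∂x
  dy/dx = -(∂F/∂x)/(∂F/∂y) = -(1/y - y/x^2)/(-x/y^2 + 1/x)
        = -((x - y)(x + y)/(x^2y))/(-(x - y)(x + y)/(xy^2)) = y/x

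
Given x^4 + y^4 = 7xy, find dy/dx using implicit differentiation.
Differentiate the relation implicitly: treat y = y(x) and apply the chain rule, so every y-derivative picks up a y' = dy/dx factor.

With everything moved to the left-hand side, differentiate term by term:
  d/dx[x^4] = 4x^3
  d/dx[-7xy] = -7x·y' - 7y
  d/dx[y^4] = 4y^3·y'

Separating the contributions that come from x directly and those that come through y:
  without y':      4x^3 - 7y
  multiplying y':  -7x + 4y^3

so (4x^3 - 7y) + (-7x + 4y^3)·y' = 0, and therefore
  dy/dx = -(4x^3 - 7y)/(-7x + 4y^3) = (4x^3 - 7y)/(7x - 4y^3)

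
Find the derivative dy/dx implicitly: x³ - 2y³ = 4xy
Differentiate both sides with respect to x, treating y as y(x). By the chain rule, any term containing y contributes a factor of y' = dy/dx when we differentiate it.

Move every term to one side and write the relation as F(x, y) = 0. Term by term,
  d/dx[x^3] = 3x^2
  d/dx[-4xy] = -4x·y' - 4y
  d/dx[-2y^3] = -6y^2·y'

The pieces without y' make up ∂F/∂x and the coefficient of y' is ∂F/∂y:
  ∂F/∂x = 3x^2 - 4y,
  ∂F/∂y = -4x - 6y^2.

Since d/dx[F] = ∂F/∂x + (∂F/∂y)·y' = 0, solve for y':
  (∂F/∂y)·y' = -∂F/∂x
  dy/dx = -(∂F/∂x)/(∂F/∂y) = -(3x^2 - 4y)/(-4x - 6y^2) = (3x^2 - 4y)/(2(2x + 3y^2))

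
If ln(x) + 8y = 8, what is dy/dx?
Differentiate both sides with respect to x, treating y as y(x). By the chain rule, any term containing y contributes a factor of y' = dy/dx when we differentiate it.

Move every term to one side and write the relation as F(x, y) = 0. Term by term,
  d/dx[8y] = 8·y'
  d/dx[ln(x)] = 1/x
  d/dx[-8] = 0

The pieces without y' make up ∂F/∂x and the coefficient of y' is ∂F/∂y:
  ∂F/∂x = 1/x,
  ∂F/∂y = 8.

Since d/dx[F] = ∂F/∂x + (∂F/∂y)·y' = 0, solve for y':
  (∂F/∂y)·y' = -∂F/∂x
  dy/dx = -(∂F/∂x)/(∂F/∂y) = -(1/x)/(8) = -1/(8x)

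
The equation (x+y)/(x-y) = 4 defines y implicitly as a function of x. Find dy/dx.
Differentiate the relation implicitly: treat y = y(x) and apply the chain rule, so every y-derivative picks up a y' = dy/dx factor.

With everything moved to the left-hand side, differentiate term by term:
  d/dx[(x + y)/(x - y)] = (y' + 1)/(x - y) + (x + y)(y' - 1)/(x - y)^2
  d/dx[-4] = 0

Separating the contributions that come from x directly and those that come through y:
  without y':      1/(x - y) - (x + y)/(x - y)^2
  multiplying y':  1/(x - y) + (x + y)/(x - y)^2

so (1/(x - y) - (x + y)/(x - y)^2) + (1/(x - y) + (x + y)/(x - y)^2)·y' = 0, and therefore
  dy/dx = -(1/(x - y) - (x + y)/(x - y)^2)/(1/(x - y) + (x + y)/(x - y)^2)
        = -(-2y/(x - y)^2)/(2x/(x - y)^2) = y/x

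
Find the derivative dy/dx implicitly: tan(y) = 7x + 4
Differentiate both sides with respect to x, treating y as y(x). By the chain rule, any term containing y contributes a factor of y' = dy/dx when we differentiate it.

Move every term to one side and write the relation as F(x, y) = 0. Term by term,
  d/dx[-7x] = -7
  d/dx[tan(y)] = y'(tan(y)^2 + 1)
  d/dx[-4] = 0

The pieces without y' make up ∂F/∂x and the coefficient of y' is ∂F/∂y:
  ∂F/∂x = -7,
  ∂F/∂y = tan(y)^2 + 1.

Since d/dx[F] = ∂F/∂x + (∂F/∂y)·y' = 0, solve for y':
  (∂F/∂y)·y' = -∂F/∂x
  dy/dx = -(∂F/∂x)/(∂F/∂y) = -(-7)/(tan(y)^2 + 1) = 7cos(y)^2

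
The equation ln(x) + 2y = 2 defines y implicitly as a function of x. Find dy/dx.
Apply d/dx to both sides, remembering that y depends on x. Each occurrence of y therefore brings in a y' = dy/dx via the chain rule.

With F(x, y) equal to the left-hand side minus the right, differentiate F term by term:
  d/dx[2y] = 2·y'
  d/dx[ln(x)] = 1/x
  d/dx[-2] = 0
Adding these up, d/dx[F] = 0 becomes
  (1/x) + (2)·y' = 0,
so isolating y',
  dy/dx = -(1/x)/(2) = -1/(2x)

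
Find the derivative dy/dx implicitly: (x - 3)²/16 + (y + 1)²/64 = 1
Differentiate the relation implicitly: treat y = y(x) and apply the chain rule, so every y-derivative picks up a y' = dy/dx factor.

With everything moved to the left-hand side, differentiate term by term:
  d/dx[(x - 3)^2/16] = x/8 - 3/8
  d/dx[(y + 1)^2/64] = y'(y + 1)/32
  d/dx[-1] = 0

Separating the contributions that come from x directly and those that come through y:
  without y':      x/8 - 3/8
  multiplying y':  y/32 + 1/32

so (x/8 - 3/8) + (y/32 + 1/32)·y' = 0, and therefore
  dy/dx = -(x/8 - 3/8)/(y/32 + 1/32)
        = -((x - 3)/8)/((y + 1)/32) = 4(3 - x)/(y + 1)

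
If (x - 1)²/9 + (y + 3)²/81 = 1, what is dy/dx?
Take d/dx of both sides. Since y is implicitly a function of x, the chain rule attaches a y' = dy/dx factor whenever we differentiate through y.

Set F(x, y) = (left side) − (right side), so the curve is F = 0. Differentiating each term of F:
  d/dx[(x - 1)^2/9] = 2x/9 - 2/9
  d/dx[(y + 3)^2/81] = 2·y'(y + 3)/81
  d/dx[-1] = 0

Collecting, the y'-free part is the partial derivative in x and the y' coefficient is the partial derivative in y:
  ∂F/∂x = 2x/9 - 2/9
  ∂F/∂y = 2y/81 + 2/27

so d/dx[F(x, y(x))] = ∂F/∂x + (∂F/∂y)·y' = 0. Rearranging,
  dy/dx = -(∂F/∂x)/(∂F/∂y) = -(2x/9 - 2/9)/(2y/81 + 2/27)
        = -(2(x - 1)/9)/(2(y + 3)/81) = 9(1 - x)/(y + 3)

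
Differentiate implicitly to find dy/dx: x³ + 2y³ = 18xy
Take d/dx of both sides. Since y is implicitly a function of x, the chain rule attaches a y' = dy/dx factor whenever we differentiate through y.

Set F(x, y) = (left side) − (right side), so the curve is F = 0. Differentiating each term of F:
  d/dx[x^3] = 3x^2
  d/dx[-18xy] = -18x·y' - 18y
  d/dx[2y^3] = 6y^2·y'

Collecting, the y'-free part is the partial derivative in x and the y' coefficient is the partial derivative in y:
  ∂F/∂x = 3x^2 - 18y
  ∂F/∂y = -18x + 6y^2

so d/dx[F(x, y(x))] = ∂F/∂x + (∂F/∂y)·y' = 0. Rearranging,
  dy/dx = -(∂F/∂x)/(∂F/∂y) = -(3x^2 - 18y)/(-18x + 6y^2) = (x^2 - 6y)/(2(3x - y^2))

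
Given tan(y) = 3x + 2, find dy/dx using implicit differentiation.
Take d/dx of both sides. Since y is implicitly a function of x, the chain rule attaches a y' = dy/dx factor whenever we differentiate through y.

Set F(x, y) = (left side) − (right side), so the curve is F = 0. Differentiating each term of F:
  d/dx[-3x] = -3
  d/dx[tan(y)] = y'(tan(y)^2 + 1)
  d/dx[-2] = 0

Collecting, the y'-free part is the partial derivative in x and the y' coefficient is the partial derivative in y:
  ∂F/∂x = -3
  ∂F/∂y = tan(y)^2 + 1

so d/dx[F(x, y(x))] = ∂F/∂x + (∂F/∂y)·y' = 0. Rearranging,
  dy/dx = -(∂F/∂x)/(∂F/∂y) = -(-3)/(tan(y)^2 + 1) = 3cos(y)^2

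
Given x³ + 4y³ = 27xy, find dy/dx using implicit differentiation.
Apply d/dx to both sides, remembering that y depends on x. Each occurrence of y therefore brings in a y' = dy/dx via the chain rule.

With F(x, y) equal to the left-hand side minus the right, differentiate F term by term:
  d/dx[x^3] = 3x^2
  d/dx[-27xy] = -27x·y' - 27y
  d/dx[4y^3] = 12y^2·y'
Adding these up, d/dx[F] = 0 becomes
  (3x^2 - 27y) + (-27x + 12y^2)·y' = 0,
so isolating y',
  dy/dx = -(3x^2 - 27y)/(-27x + 12y^2) = (x^2 - 9y)/(9x - 4y^2)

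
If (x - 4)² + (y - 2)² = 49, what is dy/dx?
Take d/dx of both sides. Since y is implicitly a function of x, the chain rule attaches a y' = dy/dx factor whenever we differentiate through y.

Set F(x, y) = (left side) − (right side), so the curve is F = 0. Differentiating each term of F:
  d/dx[(x - 4)^2] = 2x - 8
  d/dx[(y - 2)^2] = 2·y'(y - 2)
  d/dx[-49] = 0

Collecting, the y'-free part is the partial derivative in x and the y' coefficient is the partial derivative in y:
  ∂F/∂x = 2x - 8
  ∂F/∂y = 2y - 4

so d/dx[F(x, y(x))] = ∂F/∂x + (∂F/∂y)·y' = 0. Rearranging,
  dy/dx = -(∂F/∂x)/(∂F/∂y) = -(2x - 8)/(2y - 4) = (4 - x)/(y - 2)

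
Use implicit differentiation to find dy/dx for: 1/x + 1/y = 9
Apply d/dx to both sides, remembering that y depends on x. Each occurrence of y therefore brings in a y' = dy/dx via the chain rule.

With F(x, y) equal to the left-hand side minus the right, differentiate F term by term:
  d/dx[1/y] = -y'/y^2
  d/dx[1/x] = -1/x^2
  d/dx[-9] = 0
Adding these up, d/dx[F] = 0 becomes
  (-1/x^2) + (-1/y^2)·y' = 0,
so isolating y',
  dy/dx = -(-1/x^2)/(-1/y^2) = -y^2/x^2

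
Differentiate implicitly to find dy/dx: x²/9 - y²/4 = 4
Differentiate the relation implicitly: treat y = y(x) and apply the chain rule, so every y-derivative picks up a y' = dy/dx factor.

With everything moved to the left-hand side, differentiate term by term:
  d/dx[x^2/9] = 2x/9
  d/dx[-y^2/4] = -y·y'/2
  d/dx[-4] = 0

Separating the contributions that come from x directly and those that come through y:
  without y':      2x/9
  multiplying y':  -y/2

so (2x/9) + (-y/2)·y' = 0, and therefore
  dy/dx = -(2x/9)/(-y/2) = 4x/(9y)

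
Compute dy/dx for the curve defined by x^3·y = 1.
Differentiate both sides with respect to x, treating y as y(x). By the chain rule, any term containing y contributes a factor of y' = dy/dx when we differentiate it.

Move every term to one side and write the relation as F(x, y) = 0. Term by term,
  d/dx[x^3y] = x^3·y' + 3x^2y
  d/dx[-1] = 0

The pieces without y' make up ∂F/∂x and the coefficient of y' is ∂F/∂y:
  ∂F/∂x = 3x^2y,
  ∂F/∂y = x^3.

Since d/dx[F] = ∂F/∂x + (∂F/∂y)·y' = 0, solve for y':
  (∂F/∂y)·y' = -∂F/∂x
  dy/dx = -(∂F/∂x)/(∂F/∂y) = -(3x^2y)/(x^3) = -3y/x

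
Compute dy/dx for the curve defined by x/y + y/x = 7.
Differentiate the relation implicitly: treat y = y(x) and apply the chain rule, so every y-derivative picks up a y' = dy/dx factor.

With everything moved to the left-hand side, differentiate term by term:
  d/dx[x/y] = -x·y'/y^2 + 1/y
  d/dx[y/x] = y'/x - y/x^2
  d/dx[-7] = 0

Separating the contributions that come from x directly and those that come through y:
  without y':      1/y - y/x^2
  multiplying y':  -x/y^2 + 1/x

so (1/y - y/x^2) + (-x/y^2 + 1/x)·y' = 0, and therefore
  dy/dx = -(1/y - y/x^2)/(-x/y^2 + 1/x)
        = -((x - y)(x + y)/(x^2y))/(-(x - y)(x + y)/(xy^2)) = y/x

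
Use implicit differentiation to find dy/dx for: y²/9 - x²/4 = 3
Apply d/dx to both sides, remembering that y depends on x. Each occurrence of y therefore brings in a y' = dy/dx via the chain rule.

With F(x, y) equal to the left-hand side minus the right, differentiate F term by term:
  d/dx[-x^2/4] = -x/2
  d/dx[y^2/9] = 2y·y'/9
  d/dx[-3] = 0
Adding these up, d/dx[F] = 0 becomes
  (-x/2) + (2y/9)·y' = 0,
so isolating y',
  dy/dx = -(-x/2)/(2y/9) = 9x/(4y)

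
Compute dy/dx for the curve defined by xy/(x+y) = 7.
Differentiate both sides with respect to x, treating y as y(x). By the chain rule, any term containing y contributes a factor of y' = dy/dx when we differentiate it.

Move every term to one side and write the relation as F(x, y) = 0. Term by term,
  d/dx[xy/(x + y)] = xy(-y' - 1)/(x + y)^2 + x·y'/(x + y) + y/(x + y)
  d/dx[-7] = 0

The pieces without y' make up ∂F/∂x and the coefficient of y' is ∂F/∂y:
  ∂F/∂x = -xy/(x + y)^2 + y/(x + y),
  ∂F/∂y = -xy/(x + y)^2 + x/(x + y).

Since d/dx[F] = ∂F/∂x + (∂F/∂y)·y' = 0, solve for y':
  (∂F/∂y)·y' = -∂F/∂x
  dy/dx = -(∂F/∂x)/(∂F/∂y) = -(-xy/(x + y)^2 + y/(x + y))/(-xy/(x + y)^2 + x/(x + y))
        = -(y^2/(x + y)^2)/(x^2/(x + y)^2) = -y^2/x^2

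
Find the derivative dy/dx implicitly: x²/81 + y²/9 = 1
Differentiate the relation implicitly: treat y = y(x) and apply the chain rule, so every y-derivative picks up a y' = dy/dx factor.

With everything moved to the left-hand side, differentiate term by term:
  d/dx[x^2/81] = 2x/81
  d/dx[y^2/9] = 2y·y'/9
  d/dx[-1] = 0

Separating the contributions that come from x directly and those that come through y:
  without y':      2x/81
  multiplying y':  2y/9

so (2x/81) + (2y/9)·y' = 0, and therefore
  dy/dx = -(2x/81)/(2y/9) = -x/(9y)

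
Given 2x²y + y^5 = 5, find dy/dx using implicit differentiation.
Apply d/dx to both sides, remembering that y depends on x. Each occurrence of y therefore brings in a y' = dy/dx via the chain rule.

With F(x, y) equal to the left-hand side minus the right, differentiate F term by term:
  d/dx[2x^2y] = 2x^2·y' + 4xy
  d/dx[y^5] = 5y^4·y'
  d/dx[-5] = 0
Adding these up, d/dx[F] = 0 becomes
  (4xy) + (2x^2 + 5y^4)·y' = 0,
so isolating y',
  dy/dx = -(4xy)/(2x^2 + 5y^4) = -4xy/(2x^2 + 5y^4)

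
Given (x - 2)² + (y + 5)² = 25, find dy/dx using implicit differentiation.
Take d/dx of both sides. Since y is implicitly a function of x, the chain rule attaches a y' = dy/dx factor whenever we differentiate through y.

Set F(x, y) = (left side) − (right side), so the curve is F = 0. Differentiating each term of F:
  d/dx[(x - 2)^2] = 2x - 4
  d/dx[(y + 5)^2] = 2·y'(y + 5)
  d/dx[-25] = 0

Collecting, the y'-free part is the partial derivative in x and the y' coefficient is the partial derivative in y:
  ∂F/∂x = 2x - 4
  ∂F/∂y = 2y + 10

so d/dx[F(x, y(x))] = ∂F/∂x + (∂F/∂y)·y' = 0. Rearranging,
  dy/dx = -(∂F/∂x)/(∂F/∂y) = -(2x - 4)/(2y + 10) = (2 - x)/(y + 5)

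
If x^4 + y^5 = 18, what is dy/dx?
Take d/dx of both sides. Since y is implicitly a function of x, the chain rule attaches a y' = dy/dx factor whenever we differentiate through y.

Set F(x, y) = (left side) − (right side), so the curve is F = 0. Differentiating each term of F:
  d/dx[x^4] = 4x^3
  d/dx[y^5] = 5y^4·y'
  d/dx[-18] = 0

Collecting, the y'-free part is the partial derivative in x and the y' coefficient is the partial derivative in y:
  ∂F/∂x = 4x^3
  ∂F/∂y = 5y^4

so d/dx[F(x, y(x))] = ∂F/∂x + (∂F/∂y)·y' = 0. Rearranging,
  dy/dx = -(∂F/∂x)/(∂F/∂y) = -(4x^3)/(5y^4) = -4x^3/(5y^4)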